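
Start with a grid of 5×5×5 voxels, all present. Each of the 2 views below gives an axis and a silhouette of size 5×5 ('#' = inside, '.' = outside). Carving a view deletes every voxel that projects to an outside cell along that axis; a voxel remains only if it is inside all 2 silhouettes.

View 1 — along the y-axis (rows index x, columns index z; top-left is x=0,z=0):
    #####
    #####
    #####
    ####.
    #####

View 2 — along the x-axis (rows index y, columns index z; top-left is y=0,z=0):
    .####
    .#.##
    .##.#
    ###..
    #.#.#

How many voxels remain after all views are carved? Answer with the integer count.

start: 5×5×5 = 125 voxels
[1] y-view keeps 24 columns → grid now 120
[2] x-view keeps 16 columns → grid now 76

remaining voxels: 76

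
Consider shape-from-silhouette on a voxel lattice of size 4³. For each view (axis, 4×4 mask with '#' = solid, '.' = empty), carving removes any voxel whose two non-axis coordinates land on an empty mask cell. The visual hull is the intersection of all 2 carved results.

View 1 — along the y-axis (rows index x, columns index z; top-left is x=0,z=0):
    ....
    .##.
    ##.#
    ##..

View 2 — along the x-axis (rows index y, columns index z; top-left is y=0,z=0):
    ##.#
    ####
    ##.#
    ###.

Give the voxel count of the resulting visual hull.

initial block: 4^3 = 64
after view 1 [y-axis, 7 of 16 cells solid] → remaining = 28
after view 2 [x-axis, 13 of 16 cells solid] → remaining = 25

|visual hull| = 25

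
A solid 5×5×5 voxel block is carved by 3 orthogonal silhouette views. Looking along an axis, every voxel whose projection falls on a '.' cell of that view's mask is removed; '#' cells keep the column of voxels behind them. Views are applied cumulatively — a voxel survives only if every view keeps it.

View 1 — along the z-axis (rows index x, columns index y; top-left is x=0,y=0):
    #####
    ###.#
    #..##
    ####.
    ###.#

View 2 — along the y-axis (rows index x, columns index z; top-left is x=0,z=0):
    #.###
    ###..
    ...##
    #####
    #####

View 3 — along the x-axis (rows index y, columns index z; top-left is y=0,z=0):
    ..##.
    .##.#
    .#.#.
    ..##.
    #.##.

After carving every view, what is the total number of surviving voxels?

before carving: 125 voxels (5×5×5)
after view 1 [z-axis, 20 of 25 cells solid] → remaining = 100
after view 2 [y-axis, 19 of 25 cells solid] → remaining = 78
after view 3 [x-axis, 12 of 25 cells solid] → remaining = 38

38 voxels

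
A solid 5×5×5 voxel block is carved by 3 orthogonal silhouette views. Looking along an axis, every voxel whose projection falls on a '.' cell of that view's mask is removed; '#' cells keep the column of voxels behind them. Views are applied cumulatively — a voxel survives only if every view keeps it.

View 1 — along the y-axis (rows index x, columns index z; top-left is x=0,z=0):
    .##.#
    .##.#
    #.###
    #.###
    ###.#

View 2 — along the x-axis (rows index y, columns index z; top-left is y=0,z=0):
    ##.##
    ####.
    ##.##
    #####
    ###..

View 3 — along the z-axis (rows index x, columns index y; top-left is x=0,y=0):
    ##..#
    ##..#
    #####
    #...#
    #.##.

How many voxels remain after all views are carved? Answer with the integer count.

start: 5×5×5 = 125 voxels
step 1: project along y, AND mask (18/25) → |grid| = 90
step 2: project along x, AND mask (20/25) → |grid| = 68
step 3: project along z, AND mask (16/25) → |grid| = 42

|visual hull| = 42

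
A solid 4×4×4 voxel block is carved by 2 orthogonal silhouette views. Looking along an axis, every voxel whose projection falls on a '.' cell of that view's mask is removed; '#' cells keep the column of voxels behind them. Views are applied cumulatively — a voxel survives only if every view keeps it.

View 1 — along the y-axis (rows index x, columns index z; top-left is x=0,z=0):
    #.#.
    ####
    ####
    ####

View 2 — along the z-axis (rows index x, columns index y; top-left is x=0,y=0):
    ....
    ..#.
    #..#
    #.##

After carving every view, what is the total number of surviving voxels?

remaining voxels: 24

start: 4×4×4 = 64 voxels
step 1: project along y, AND mask (14/16) → |grid| = 56
step 2: project along z, AND mask (6/16) → |grid| = 24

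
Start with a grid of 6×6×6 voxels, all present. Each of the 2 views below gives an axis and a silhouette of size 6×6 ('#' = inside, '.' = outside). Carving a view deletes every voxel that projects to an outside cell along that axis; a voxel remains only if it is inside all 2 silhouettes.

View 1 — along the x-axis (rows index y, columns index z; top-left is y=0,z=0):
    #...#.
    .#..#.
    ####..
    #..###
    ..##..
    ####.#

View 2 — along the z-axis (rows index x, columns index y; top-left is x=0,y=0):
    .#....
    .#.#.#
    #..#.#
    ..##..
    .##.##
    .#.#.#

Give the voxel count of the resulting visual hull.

voxel count = 56

start: 6×6×6 = 216 voxels
step 1: project along x, AND mask (19/36) → |grid| = 114
step 2: project along z, AND mask (16/36) → |grid| = 56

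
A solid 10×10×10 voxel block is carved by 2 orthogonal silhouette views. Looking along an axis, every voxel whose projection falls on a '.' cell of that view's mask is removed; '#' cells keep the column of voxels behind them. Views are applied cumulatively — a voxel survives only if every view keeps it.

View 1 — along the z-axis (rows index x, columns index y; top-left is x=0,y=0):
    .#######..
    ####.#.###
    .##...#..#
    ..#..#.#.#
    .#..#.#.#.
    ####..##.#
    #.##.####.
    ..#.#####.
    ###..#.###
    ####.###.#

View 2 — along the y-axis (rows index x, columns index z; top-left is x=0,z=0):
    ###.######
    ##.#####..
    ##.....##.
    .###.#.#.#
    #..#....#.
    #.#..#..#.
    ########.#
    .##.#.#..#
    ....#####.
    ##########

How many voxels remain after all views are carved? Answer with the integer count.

before carving: 1000 voxels (10×10×10)
[1] z-view keeps 62 columns → grid now 620
[2] y-view keeps 62 columns → grid now 407

407 voxels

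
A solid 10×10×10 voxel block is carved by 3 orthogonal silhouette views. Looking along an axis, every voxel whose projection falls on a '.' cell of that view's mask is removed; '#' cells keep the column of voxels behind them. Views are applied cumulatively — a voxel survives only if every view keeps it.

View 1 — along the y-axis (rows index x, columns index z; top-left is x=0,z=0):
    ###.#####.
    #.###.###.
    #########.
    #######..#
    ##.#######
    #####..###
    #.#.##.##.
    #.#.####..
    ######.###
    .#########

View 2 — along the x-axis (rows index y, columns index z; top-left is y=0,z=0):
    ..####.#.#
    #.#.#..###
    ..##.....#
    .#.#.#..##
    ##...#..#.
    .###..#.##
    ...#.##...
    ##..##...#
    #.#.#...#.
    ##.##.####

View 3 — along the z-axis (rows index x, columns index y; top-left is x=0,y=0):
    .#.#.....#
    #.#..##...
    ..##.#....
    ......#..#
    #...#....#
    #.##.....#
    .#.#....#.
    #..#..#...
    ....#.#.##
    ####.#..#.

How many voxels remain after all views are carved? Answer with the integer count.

145 voxels

before carving: 1000 voxels (10×10×10)
V1 y: intersect with XZ mask (79 set) -- 790 left
V2 x: intersect with YZ mask (50 set) -- 388 left
V3 z: intersect with XY mask (35 set) -- 145 left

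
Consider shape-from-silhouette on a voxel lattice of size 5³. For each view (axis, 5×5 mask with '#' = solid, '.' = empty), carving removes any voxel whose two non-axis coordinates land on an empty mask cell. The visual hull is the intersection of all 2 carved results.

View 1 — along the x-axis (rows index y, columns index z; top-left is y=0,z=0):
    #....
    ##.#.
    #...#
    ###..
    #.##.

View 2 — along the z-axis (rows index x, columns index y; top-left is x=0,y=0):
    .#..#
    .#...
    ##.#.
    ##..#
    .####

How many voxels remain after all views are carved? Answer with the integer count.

34 voxels

full grid |V| = 125
carve view 1 (along x, YZ-mask fill 12/25): 60 voxels remain
carve view 2 (along z, XY-mask fill 13/25): 34 voxels remain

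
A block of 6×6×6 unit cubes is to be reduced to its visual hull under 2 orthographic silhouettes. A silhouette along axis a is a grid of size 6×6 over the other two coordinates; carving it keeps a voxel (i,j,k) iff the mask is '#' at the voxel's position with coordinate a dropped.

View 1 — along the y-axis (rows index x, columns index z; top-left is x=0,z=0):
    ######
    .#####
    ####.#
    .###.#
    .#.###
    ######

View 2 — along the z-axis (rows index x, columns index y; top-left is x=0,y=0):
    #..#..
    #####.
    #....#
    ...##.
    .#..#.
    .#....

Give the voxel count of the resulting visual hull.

start: 6×6×6 = 216 voxels
[1] y-view keeps 30 columns → grid now 180
[2] z-view keeps 14 columns → grid now 69

voxel count = 69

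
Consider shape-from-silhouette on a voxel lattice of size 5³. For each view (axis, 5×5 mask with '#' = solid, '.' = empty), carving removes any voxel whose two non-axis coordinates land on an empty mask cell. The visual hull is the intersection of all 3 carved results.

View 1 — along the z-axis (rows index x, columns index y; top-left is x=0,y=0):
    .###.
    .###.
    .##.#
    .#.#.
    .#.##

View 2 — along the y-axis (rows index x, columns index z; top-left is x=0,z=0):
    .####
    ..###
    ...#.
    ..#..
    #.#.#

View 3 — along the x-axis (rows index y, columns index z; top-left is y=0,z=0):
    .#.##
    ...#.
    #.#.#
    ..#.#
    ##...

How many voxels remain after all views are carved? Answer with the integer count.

remaining voxels: 15

full grid |V| = 125
carve view 1 (along z, XY-mask fill 14/25): 70 voxels remain
carve view 2 (along y, XZ-mask fill 12/25): 35 voxels remain
carve view 3 (along x, YZ-mask fill 11/25): 15 voxels remain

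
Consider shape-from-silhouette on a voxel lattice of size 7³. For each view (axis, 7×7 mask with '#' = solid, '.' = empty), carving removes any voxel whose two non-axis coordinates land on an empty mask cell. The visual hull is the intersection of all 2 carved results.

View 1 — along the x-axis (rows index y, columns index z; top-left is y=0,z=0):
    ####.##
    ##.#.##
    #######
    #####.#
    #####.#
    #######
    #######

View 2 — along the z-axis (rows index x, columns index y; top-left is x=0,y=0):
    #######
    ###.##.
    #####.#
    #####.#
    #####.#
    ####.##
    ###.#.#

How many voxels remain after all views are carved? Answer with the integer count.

initial block: 7^3 = 343
step 1: project along x, AND mask (44/49) → |grid| = 308
step 2: project along z, AND mask (41/49) → |grid| = 255

255 voxels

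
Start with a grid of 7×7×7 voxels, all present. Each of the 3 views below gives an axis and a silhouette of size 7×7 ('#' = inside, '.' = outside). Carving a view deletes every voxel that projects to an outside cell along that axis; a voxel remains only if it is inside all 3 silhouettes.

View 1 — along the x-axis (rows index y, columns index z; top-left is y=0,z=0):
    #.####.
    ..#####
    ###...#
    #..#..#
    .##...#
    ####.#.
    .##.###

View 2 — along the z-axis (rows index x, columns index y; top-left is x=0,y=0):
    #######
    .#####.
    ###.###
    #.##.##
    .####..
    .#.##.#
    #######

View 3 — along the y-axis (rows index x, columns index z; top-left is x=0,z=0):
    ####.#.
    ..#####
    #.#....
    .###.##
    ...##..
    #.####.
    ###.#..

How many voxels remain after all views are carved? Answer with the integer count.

start: 7×7×7 = 343 voxels
  1. axis=0 (YZ plane), |mask|=30  ⇒  voxels=210
  2. axis=2 (XY plane), |mask|=38  ⇒  voxels=160
  3. axis=1 (XZ plane), |mask|=28  ⇒  voxels=91

|visual hull| = 91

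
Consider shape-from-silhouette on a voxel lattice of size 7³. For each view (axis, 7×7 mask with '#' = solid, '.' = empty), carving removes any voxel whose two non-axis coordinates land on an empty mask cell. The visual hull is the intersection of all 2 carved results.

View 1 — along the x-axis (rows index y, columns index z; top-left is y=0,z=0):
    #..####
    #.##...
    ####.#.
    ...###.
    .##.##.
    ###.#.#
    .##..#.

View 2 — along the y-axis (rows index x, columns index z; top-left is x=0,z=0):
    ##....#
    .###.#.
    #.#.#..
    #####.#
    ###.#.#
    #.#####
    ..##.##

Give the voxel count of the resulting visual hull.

full grid |V| = 343
step 1: project along x, AND mask (28/49) → |grid| = 196
step 2: project along y, AND mask (31/49) → |grid| = 123

123 voxels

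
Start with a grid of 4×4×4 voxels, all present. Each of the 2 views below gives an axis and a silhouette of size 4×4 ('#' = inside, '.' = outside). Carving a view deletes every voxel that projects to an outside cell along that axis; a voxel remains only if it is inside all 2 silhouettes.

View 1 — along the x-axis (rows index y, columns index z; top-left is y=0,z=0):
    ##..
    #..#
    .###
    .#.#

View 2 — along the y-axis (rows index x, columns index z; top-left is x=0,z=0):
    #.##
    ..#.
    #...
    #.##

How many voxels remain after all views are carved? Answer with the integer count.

voxel count = 15

start: 4×4×4 = 64 voxels
[1] x-view keeps 9 columns → grid now 36
[2] y-view keeps 8 columns → grid now 15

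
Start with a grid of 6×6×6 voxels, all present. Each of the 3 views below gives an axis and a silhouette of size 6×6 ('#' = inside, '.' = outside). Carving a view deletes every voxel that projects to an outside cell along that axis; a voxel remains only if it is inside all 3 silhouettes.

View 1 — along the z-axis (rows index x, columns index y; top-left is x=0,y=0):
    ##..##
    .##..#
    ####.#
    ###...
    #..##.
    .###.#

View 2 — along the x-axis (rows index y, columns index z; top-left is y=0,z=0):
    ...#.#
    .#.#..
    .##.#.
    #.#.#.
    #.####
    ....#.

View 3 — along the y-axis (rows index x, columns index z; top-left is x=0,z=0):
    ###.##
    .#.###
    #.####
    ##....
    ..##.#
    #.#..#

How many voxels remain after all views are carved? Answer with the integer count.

remaining voxels: 32

before carving: 216 voxels (6×6×6)
carve view 1 (along z, XY-mask fill 22/36): 132 voxels remain
carve view 2 (along x, YZ-mask fill 16/36): 53 voxels remain
carve view 3 (along y, XZ-mask fill 22/36): 32 voxels remain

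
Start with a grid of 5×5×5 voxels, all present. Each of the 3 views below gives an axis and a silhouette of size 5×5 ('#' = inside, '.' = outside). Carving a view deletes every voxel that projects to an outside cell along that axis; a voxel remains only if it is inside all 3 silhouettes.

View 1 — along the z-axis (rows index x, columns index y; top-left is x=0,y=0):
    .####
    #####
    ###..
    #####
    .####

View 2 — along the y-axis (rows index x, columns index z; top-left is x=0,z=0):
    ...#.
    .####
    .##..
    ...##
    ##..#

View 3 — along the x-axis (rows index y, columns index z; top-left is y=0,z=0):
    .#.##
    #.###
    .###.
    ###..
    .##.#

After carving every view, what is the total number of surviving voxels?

full grid |V| = 125
step 1: project along z, AND mask (21/25) → |grid| = 105
step 2: project along y, AND mask (12/25) → |grid| = 52
step 3: project along x, AND mask (16/25) → |grid| = 33

33 voxels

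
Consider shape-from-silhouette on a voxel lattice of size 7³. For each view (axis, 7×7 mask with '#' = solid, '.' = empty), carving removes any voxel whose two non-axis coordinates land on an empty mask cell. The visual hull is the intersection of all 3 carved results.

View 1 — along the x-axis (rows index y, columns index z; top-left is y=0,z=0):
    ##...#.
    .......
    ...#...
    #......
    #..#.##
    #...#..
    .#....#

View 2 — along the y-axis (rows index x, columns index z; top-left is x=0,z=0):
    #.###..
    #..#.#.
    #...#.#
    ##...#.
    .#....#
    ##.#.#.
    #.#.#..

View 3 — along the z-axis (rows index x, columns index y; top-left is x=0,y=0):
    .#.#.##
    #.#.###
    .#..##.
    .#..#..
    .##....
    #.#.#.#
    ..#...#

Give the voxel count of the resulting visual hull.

remaining voxels: 24

initial block: 7^3 = 343
[1] x-view keeps 13 columns → grid now 91
[2] y-view keeps 22 columns → grid now 49
[3] z-view keeps 22 columns → grid now 24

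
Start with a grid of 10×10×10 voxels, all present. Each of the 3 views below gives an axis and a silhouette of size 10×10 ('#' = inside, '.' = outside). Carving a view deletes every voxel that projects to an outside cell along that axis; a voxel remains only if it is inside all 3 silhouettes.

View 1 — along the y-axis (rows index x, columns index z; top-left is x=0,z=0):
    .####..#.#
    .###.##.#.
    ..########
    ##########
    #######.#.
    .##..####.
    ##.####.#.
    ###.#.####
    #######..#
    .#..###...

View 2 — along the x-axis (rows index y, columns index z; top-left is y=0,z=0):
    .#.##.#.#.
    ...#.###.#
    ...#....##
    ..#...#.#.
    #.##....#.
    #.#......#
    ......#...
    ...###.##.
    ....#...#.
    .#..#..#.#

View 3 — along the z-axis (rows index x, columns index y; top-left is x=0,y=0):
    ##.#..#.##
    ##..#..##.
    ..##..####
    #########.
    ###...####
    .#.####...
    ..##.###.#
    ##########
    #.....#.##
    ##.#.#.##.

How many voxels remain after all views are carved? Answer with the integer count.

voxel count = 161

before carving: 1000 voxels (10×10×10)
after view 1 [y-axis, 71 of 100 cells solid] → remaining = 710
after view 2 [x-axis, 35 of 100 cells solid] → remaining = 248
after view 3 [z-axis, 64 of 100 cells solid] → remaining = 161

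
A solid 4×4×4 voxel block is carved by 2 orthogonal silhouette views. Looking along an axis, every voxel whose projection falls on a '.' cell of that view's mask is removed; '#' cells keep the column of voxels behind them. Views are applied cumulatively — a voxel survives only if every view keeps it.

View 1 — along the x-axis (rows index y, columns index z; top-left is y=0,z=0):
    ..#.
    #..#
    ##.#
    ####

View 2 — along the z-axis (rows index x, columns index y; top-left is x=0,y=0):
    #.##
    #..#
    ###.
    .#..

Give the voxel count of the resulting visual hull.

before carving: 64 voxels (4×4×4)
after view 1 [x-axis, 10 of 16 cells solid] → remaining = 40
after view 2 [z-axis, 9 of 16 cells solid] → remaining = 21

21 voxels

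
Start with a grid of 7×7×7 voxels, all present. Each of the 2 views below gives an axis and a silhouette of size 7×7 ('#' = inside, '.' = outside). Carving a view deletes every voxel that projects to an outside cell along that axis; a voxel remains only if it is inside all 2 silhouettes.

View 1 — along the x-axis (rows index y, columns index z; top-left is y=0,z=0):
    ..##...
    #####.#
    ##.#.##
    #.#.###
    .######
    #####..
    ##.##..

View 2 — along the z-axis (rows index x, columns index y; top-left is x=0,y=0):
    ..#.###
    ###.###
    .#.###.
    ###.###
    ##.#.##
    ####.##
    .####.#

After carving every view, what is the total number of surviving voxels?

start: 7×7×7 = 343 voxels
[1] x-view keeps 33 columns → grid now 231
[2] z-view keeps 36 columns → grid now 173

voxel count = 173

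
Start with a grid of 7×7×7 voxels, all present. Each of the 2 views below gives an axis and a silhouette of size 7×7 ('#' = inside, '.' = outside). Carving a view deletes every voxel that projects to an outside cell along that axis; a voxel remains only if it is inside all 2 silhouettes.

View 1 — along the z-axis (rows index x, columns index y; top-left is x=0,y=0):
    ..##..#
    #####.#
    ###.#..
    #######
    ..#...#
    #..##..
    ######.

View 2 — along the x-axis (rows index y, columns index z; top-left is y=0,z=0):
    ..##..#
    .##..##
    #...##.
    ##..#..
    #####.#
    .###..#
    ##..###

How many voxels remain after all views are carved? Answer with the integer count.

before carving: 343 voxels (7×7×7)
carve view 1 (along z, XY-mask fill 31/49): 217 voxels remain
carve view 2 (along x, YZ-mask fill 28/49): 122 voxels remain

|visual hull| = 122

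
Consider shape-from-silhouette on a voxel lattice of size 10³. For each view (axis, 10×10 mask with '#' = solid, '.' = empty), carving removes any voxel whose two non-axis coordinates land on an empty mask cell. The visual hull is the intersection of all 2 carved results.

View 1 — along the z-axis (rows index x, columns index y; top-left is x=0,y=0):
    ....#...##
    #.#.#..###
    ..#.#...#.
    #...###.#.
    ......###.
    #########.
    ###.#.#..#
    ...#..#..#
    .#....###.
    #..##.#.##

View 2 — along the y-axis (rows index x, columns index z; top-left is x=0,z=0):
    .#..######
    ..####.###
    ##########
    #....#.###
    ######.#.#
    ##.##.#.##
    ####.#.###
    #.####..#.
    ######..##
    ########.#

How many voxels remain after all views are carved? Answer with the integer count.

start: 10×10×10 = 1000 voxels
V1 z: intersect with XY mask (48 set) -- 480 left
V2 y: intersect with XZ mask (75 set) -- 357 left

357 voxels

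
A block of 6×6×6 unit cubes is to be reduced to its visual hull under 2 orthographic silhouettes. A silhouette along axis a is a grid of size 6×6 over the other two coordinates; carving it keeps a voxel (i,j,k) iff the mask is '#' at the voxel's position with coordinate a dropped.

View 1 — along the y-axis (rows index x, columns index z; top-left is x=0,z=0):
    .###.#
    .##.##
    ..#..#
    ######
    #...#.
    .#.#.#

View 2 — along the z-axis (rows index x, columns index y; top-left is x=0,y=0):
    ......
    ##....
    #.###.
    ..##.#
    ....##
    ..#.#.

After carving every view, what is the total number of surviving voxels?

remaining voxels: 44

start: 6×6×6 = 216 voxels
carve view 1 (along y, XZ-mask fill 21/36): 126 voxels remain
carve view 2 (along z, XY-mask fill 13/36): 44 voxels remain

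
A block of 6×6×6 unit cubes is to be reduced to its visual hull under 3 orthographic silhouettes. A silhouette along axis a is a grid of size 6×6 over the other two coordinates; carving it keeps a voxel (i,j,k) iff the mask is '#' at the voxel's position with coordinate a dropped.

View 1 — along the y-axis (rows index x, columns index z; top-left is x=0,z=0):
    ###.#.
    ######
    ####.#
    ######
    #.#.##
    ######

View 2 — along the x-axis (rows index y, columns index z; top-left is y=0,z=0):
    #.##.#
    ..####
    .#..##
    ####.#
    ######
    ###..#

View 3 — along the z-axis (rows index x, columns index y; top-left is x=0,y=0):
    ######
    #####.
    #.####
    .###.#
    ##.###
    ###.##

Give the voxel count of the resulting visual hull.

start: 6×6×6 = 216 voxels
[1] y-view keeps 31 columns → grid now 186
[2] x-view keeps 26 columns → grid now 135
[3] z-view keeps 30 columns → grid now 111

remaining voxels: 111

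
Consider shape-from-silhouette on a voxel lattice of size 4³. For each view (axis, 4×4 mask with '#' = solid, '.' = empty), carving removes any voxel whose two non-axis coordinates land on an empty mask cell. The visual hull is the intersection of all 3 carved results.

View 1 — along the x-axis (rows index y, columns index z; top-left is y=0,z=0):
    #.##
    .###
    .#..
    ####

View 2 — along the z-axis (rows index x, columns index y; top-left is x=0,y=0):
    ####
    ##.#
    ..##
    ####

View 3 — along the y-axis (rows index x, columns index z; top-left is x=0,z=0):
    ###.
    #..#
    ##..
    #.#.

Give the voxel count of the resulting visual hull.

full grid |V| = 64
step 1: project along x, AND mask (11/16) → |grid| = 44
step 2: project along z, AND mask (13/16) → |grid| = 37
step 3: project along y, AND mask (9/16) → |grid| = 21

21 voxels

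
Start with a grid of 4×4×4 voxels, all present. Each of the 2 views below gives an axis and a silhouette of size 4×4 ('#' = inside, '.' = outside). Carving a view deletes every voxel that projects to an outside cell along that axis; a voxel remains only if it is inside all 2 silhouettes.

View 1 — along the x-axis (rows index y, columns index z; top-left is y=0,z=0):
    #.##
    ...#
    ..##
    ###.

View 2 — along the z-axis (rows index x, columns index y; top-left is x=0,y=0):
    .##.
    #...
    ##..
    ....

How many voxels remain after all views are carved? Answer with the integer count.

initial block: 4^3 = 64
after view 1 [x-axis, 9 of 16 cells solid] → remaining = 36
after view 2 [z-axis, 5 of 16 cells solid] → remaining = 10

voxel count = 10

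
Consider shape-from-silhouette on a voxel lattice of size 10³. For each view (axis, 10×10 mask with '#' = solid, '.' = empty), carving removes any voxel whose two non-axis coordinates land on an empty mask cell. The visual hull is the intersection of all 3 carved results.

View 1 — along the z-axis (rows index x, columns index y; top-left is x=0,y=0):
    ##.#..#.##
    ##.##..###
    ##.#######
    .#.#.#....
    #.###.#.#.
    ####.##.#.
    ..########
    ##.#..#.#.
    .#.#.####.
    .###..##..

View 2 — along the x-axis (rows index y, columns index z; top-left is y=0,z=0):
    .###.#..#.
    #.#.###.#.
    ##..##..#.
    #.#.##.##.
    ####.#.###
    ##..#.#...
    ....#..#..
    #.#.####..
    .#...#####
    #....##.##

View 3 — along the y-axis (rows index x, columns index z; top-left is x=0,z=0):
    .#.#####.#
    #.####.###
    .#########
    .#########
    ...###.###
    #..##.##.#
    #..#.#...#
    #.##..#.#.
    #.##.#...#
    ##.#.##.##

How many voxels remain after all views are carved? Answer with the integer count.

before carving: 1000 voxels (10×10×10)
V1 z: intersect with XY mask (62 set) -- 620 left
V2 x: intersect with YZ mask (53 set) -- 324 left
V3 y: intersect with XZ mask (66 set) -- 201 left

201 voxels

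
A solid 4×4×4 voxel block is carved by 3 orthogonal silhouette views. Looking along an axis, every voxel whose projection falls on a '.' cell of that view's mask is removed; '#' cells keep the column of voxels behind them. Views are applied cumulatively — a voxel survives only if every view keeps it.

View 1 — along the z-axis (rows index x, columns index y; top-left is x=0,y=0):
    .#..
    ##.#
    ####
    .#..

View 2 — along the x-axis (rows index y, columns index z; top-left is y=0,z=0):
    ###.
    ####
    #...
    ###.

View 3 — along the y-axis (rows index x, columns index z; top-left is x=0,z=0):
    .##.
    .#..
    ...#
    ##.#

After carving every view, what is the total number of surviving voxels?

voxel count = 9

initial block: 4^3 = 64
after view 1 [z-axis, 9 of 16 cells solid] → remaining = 36
after view 2 [x-axis, 11 of 16 cells solid] → remaining = 29
after view 3 [y-axis, 7 of 16 cells solid] → remaining = 9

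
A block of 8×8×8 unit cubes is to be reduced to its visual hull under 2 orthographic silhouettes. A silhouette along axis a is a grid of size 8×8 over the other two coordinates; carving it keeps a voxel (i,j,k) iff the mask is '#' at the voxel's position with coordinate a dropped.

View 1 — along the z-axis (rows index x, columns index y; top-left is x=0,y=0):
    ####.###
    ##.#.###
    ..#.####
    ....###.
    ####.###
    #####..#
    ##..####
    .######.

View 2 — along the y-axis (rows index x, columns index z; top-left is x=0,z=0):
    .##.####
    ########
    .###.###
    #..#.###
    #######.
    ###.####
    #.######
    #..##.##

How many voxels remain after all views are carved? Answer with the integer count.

|visual hull| = 298

start: 8×8×8 = 512 voxels
V1 z: intersect with XY mask (46 set) -- 368 left
V2 y: intersect with XZ mask (51 set) -- 298 left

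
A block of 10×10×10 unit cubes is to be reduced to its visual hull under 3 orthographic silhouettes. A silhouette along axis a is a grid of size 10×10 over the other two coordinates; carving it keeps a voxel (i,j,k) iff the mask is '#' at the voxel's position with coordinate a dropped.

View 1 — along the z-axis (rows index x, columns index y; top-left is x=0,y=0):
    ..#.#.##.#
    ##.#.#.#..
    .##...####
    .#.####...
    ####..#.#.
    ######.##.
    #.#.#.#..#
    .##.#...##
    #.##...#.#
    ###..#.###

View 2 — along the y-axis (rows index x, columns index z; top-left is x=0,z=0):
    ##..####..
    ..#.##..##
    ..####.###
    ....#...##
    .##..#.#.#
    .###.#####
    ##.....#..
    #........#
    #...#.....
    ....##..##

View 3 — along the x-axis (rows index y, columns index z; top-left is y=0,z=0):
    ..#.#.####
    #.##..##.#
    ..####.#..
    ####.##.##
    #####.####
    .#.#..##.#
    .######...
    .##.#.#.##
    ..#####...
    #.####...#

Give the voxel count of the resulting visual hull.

161 voxels

full grid |V| = 1000
after view 1 [z-axis, 57 of 100 cells solid] → remaining = 570
after view 2 [y-axis, 45 of 100 cells solid] → remaining = 269
after view 3 [x-axis, 62 of 100 cells solid] → remaining = 161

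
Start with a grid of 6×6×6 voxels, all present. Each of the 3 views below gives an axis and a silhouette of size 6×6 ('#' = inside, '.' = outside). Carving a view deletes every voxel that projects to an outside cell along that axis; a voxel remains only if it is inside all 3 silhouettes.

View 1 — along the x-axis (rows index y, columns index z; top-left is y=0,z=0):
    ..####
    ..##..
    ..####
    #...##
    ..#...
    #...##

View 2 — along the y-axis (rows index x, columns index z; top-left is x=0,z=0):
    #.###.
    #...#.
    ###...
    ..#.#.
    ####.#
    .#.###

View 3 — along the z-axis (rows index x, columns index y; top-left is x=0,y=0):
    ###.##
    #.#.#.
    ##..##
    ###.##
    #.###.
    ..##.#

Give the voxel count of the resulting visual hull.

before carving: 216 voxels (6×6×6)
  1. axis=0 (YZ plane), |mask|=17  ⇒  voxels=102
  2. axis=1 (XZ plane), |mask|=20  ⇒  voxels=57
  3. axis=2 (XY plane), |mask|=24  ⇒  voxels=40

remaining voxels: 40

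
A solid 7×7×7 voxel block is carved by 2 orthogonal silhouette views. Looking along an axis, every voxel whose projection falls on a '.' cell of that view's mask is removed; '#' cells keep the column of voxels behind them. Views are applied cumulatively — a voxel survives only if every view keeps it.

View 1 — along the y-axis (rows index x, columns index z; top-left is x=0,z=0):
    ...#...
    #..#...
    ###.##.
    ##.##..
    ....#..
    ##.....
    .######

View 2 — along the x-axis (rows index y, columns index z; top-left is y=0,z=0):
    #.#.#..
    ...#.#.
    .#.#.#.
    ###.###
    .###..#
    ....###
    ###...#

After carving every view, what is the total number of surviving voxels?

remaining voxels: 72

initial block: 7^3 = 343
[1] y-view keeps 21 columns → grid now 147
[2] x-view keeps 25 columns → grid now 72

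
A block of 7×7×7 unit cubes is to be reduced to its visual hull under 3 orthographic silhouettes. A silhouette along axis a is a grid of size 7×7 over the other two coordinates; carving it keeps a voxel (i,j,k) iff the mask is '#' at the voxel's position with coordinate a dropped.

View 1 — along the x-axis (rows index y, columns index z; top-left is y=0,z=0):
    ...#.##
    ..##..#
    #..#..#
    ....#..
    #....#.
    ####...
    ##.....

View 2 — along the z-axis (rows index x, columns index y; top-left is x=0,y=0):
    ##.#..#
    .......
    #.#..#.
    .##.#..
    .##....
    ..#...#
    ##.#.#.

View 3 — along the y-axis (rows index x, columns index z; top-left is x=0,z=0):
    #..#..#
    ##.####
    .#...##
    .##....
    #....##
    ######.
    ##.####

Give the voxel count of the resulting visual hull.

|visual hull| = 26

full grid |V| = 343
step 1: project along x, AND mask (18/49) → |grid| = 126
step 2: project along z, AND mask (18/49) → |grid| = 49
step 3: project along y, AND mask (29/49) → |grid| = 26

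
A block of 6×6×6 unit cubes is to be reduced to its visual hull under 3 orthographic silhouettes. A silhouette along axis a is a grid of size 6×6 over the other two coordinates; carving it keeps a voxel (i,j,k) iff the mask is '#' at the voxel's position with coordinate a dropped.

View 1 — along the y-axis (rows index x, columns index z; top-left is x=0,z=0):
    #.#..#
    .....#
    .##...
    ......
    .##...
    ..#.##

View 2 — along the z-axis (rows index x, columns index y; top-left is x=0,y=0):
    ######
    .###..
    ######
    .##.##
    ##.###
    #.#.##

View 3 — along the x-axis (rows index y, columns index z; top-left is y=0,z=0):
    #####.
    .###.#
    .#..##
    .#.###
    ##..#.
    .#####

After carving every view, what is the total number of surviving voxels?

|visual hull| = 37

initial block: 6^3 = 216
  1. axis=1 (XZ plane), |mask|=11  ⇒  voxels=66
  2. axis=2 (XY plane), |mask|=28  ⇒  voxels=55
  3. axis=0 (YZ plane), |mask|=24  ⇒  voxels=37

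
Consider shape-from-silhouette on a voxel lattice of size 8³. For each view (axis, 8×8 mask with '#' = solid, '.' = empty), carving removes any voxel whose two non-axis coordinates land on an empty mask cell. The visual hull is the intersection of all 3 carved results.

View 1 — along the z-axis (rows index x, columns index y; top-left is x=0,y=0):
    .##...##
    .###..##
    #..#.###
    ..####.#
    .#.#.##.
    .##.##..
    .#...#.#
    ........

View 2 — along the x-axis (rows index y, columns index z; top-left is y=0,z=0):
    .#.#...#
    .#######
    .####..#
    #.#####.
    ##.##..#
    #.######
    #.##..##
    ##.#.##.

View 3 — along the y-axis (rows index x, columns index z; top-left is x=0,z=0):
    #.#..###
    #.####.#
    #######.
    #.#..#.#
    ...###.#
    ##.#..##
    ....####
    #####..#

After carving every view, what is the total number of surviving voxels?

108 voxels

start: 8×8×8 = 512 voxels
step 1: project along z, AND mask (30/64) → |grid| = 240
step 2: project along x, AND mask (43/64) → |grid| = 172
step 3: project along y, AND mask (41/64) → |grid| = 108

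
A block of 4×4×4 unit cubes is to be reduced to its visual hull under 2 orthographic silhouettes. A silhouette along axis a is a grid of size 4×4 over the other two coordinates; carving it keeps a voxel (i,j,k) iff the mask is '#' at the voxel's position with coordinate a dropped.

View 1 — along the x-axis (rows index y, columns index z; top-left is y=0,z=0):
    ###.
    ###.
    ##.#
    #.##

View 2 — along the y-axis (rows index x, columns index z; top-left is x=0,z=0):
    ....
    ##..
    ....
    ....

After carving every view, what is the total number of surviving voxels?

initial block: 4^3 = 64
step 1: project along x, AND mask (12/16) → |grid| = 48
step 2: project along y, AND mask (2/16) → |grid| = 7

7 voxels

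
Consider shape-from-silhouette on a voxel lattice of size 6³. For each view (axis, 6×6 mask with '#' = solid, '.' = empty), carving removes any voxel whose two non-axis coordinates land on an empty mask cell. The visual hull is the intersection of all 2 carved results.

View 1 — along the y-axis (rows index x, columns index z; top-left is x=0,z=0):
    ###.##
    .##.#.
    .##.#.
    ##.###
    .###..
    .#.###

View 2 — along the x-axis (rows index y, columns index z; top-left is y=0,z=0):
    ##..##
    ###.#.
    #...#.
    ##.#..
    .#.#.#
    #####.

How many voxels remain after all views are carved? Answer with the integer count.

|visual hull| = 83

start: 6×6×6 = 216 voxels
step 1: project along y, AND mask (23/36) → |grid| = 138
step 2: project along x, AND mask (21/36) → |grid| = 83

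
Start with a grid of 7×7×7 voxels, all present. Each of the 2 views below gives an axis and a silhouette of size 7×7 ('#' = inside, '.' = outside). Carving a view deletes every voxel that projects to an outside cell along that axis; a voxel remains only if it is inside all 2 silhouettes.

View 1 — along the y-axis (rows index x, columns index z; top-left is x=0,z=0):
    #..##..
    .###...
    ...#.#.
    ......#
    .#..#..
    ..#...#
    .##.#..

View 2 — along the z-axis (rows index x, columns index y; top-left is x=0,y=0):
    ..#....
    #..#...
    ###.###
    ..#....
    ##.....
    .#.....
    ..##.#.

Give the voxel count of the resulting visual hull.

remaining voxels: 37

initial block: 7^3 = 343
carve view 1 (along y, XZ-mask fill 16/49): 112 voxels remain
carve view 2 (along z, XY-mask fill 16/49): 37 voxels remain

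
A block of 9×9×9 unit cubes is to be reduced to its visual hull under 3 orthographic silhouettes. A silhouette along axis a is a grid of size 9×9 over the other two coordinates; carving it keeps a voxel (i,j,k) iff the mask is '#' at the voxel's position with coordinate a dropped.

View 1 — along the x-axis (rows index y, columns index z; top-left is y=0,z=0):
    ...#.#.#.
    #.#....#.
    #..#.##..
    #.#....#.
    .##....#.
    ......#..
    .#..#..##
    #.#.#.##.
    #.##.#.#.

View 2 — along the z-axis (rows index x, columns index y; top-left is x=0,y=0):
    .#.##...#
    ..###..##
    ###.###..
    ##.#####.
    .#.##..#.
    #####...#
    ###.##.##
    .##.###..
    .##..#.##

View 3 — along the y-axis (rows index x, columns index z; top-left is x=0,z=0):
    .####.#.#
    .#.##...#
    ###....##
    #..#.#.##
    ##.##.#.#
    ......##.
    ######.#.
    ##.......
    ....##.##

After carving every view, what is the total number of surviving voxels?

start: 9×9×9 = 729 voxels
[1] x-view keeps 31 columns → grid now 279
[2] z-view keeps 49 columns → grid now 166
[3] y-view keeps 41 columns → grid now 76

|visual hull| = 76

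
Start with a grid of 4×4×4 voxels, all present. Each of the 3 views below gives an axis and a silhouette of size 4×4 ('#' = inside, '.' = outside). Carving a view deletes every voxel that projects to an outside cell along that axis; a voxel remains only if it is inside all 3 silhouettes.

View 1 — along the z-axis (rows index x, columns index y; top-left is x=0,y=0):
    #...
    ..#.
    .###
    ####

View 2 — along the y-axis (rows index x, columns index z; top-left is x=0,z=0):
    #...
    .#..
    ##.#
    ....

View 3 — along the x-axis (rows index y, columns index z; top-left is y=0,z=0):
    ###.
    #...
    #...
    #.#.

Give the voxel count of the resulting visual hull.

initial block: 4^3 = 64
[1] z-view keeps 9 columns → grid now 36
[2] y-view keeps 5 columns → grid now 11
[3] x-view keeps 7 columns → grid now 4

remaining voxels: 4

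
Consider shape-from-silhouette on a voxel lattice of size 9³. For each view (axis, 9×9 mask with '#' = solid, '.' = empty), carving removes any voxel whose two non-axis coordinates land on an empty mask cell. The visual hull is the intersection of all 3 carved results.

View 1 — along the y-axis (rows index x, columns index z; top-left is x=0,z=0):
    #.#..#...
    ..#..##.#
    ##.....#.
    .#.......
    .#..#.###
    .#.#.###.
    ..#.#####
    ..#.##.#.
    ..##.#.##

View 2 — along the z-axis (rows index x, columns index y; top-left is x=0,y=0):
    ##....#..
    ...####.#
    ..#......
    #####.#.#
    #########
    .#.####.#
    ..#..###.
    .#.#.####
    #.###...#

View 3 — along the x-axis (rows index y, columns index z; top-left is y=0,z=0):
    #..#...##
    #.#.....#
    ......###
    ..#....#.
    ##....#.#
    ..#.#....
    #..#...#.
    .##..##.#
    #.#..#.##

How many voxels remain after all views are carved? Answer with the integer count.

full grid |V| = 729
after view 1 [y-axis, 36 of 81 cells solid] → remaining = 324
after view 2 [z-axis, 46 of 81 cells solid] → remaining = 187
after view 3 [x-axis, 31 of 81 cells solid] → remaining = 70

|visual hull| = 70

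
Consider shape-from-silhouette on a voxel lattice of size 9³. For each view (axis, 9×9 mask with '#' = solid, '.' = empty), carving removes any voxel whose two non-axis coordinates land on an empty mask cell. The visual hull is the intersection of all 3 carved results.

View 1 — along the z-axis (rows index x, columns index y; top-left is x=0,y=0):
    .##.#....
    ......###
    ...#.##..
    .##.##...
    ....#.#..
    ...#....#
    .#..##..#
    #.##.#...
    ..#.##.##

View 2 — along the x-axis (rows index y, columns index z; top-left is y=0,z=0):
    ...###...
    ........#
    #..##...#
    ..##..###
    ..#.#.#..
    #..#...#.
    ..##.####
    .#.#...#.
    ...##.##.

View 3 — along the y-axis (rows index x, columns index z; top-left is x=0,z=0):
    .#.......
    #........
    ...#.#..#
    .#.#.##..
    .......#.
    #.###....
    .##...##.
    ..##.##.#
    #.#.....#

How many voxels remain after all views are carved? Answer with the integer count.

voxel count = 32

full grid |V| = 729
  1. axis=2 (XY plane), |mask|=30  ⇒  voxels=270
  2. axis=0 (YZ plane), |mask|=32  ⇒  voxels=107
  3. axis=1 (XZ plane), |mask|=26  ⇒  voxels=32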